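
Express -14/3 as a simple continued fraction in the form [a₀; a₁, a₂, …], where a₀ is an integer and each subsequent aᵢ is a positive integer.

[-5; 3]

-14 ÷ 3 → quotient -5, remainder 1
3 ÷ 1 → quotient 3, remainder 0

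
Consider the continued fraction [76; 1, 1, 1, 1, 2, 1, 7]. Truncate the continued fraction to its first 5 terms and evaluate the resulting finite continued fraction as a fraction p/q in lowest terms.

383/5

Compute successive convergents:
a_0 = 76: 76/1
a_1 = 1: 77/1
a_2 = 1: 153/2
a_3 = 1: 230/3
a_4 = 1: 383/5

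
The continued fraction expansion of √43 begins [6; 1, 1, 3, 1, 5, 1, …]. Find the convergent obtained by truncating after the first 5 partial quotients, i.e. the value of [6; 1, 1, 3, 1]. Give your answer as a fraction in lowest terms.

59/9

Use the convergent recurrence hₖ = aₖ·hₖ₋₁ + hₖ₋₂ (and likewise for the denominators kₖ):
a_0 = 6: 6/1
a_1 = 1: 7/1
a_2 = 1: 13/2
a_3 = 3: 46/7
a_4 = 1: 59/9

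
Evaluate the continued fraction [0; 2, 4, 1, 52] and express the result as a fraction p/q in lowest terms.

a_0 = 0: 0/1
a_1 = 2: 1/2
a_2 = 4: 4/9
a_3 = 1: 5/11
a_4 = 52: 264/581

264/581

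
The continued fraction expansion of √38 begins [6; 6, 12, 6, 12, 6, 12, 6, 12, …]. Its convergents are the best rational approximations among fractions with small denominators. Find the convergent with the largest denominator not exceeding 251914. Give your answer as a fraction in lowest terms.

List convergents until the denominator exceeds the bound:
a_0 = 6: 6/1  (≤ bound)
a_1 = 6: 37/6  (≤ bound)
a_2 = 12: 450/73  (≤ bound)
a_3 = 6: 2737/444  (≤ bound)
a_4 = 12: 33294/5401  (≤ bound)
a_5 = 6: 202501/32850  (≤ bound)
a_6 = 12: 2463306/399601  (> 251914, stop)

202501/32850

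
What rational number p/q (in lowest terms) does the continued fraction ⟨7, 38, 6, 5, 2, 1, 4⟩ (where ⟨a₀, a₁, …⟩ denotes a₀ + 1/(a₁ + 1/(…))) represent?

Collapse the nested fraction from the inside out:
Start with 4.
1 + 1/(4/1) = 1 + 1/4 = 5/4
2 + 1/(5/4) = 2 + 4/5 = 14/5
5 + 1/(14/5) = 5 + 5/14 = 75/14
6 + 1/(75/14) = 6 + 14/75 = 464/75
38 + 1/(464/75) = 38 + 75/464 = 17707/464
7 + 1/(17707/464) = 7 + 464/17707 = 124413/17707

124413/17707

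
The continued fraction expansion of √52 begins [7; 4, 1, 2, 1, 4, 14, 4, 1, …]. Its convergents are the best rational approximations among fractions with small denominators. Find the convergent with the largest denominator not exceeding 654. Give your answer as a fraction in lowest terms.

a_0 = 7: 7/1  (≤ bound)
a_1 = 4: 29/4  (≤ bound)
a_2 = 1: 36/5  (≤ bound)
a_3 = 2: 101/14  (≤ bound)
a_4 = 1: 137/19  (≤ bound)
a_5 = 4: 649/90  (≤ bound)
a_6 = 14: 9223/1279  (> 654, stop)

649/90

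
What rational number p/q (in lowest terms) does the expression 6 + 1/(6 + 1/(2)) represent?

80/13

Collapse the nested fraction from the inside out:
Start with 2.
6 + 1/(2/1) = 6 + 1/2 = 13/2
6 + 1/(13/2) = 6 + 2/13 = 80/13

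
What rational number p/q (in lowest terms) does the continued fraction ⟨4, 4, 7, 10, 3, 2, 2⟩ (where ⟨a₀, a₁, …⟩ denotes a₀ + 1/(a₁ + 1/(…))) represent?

21814/5143

Use the convergent recurrence hₖ = aₖ·hₖ₋₁ + hₖ₋₂ (and likewise for the denominators kₖ):
a_0 = 4: 4/1
a_1 = 4: 17/4
a_2 = 7: 123/29
a_3 = 10: 1247/294
a_4 = 3: 3864/911
a_5 = 2: 8975/2116
a_6 = 2: 21814/5143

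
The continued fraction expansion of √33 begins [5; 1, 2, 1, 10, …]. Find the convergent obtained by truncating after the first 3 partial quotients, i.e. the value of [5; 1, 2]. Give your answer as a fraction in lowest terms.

Build up convergents one term at a time:
a_0 = 5: 5/1
a_1 = 1: 6/1
a_2 = 2: 17/3

17/3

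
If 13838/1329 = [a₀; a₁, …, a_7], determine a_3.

2

13838 ÷ 1329 → quotient 10, remainder 548
1329 ÷ 548 → quotient 2, remainder 233
548 ÷ 233 → quotient 2, remainder 82
233 ÷ 82 → quotient 2, remainder 69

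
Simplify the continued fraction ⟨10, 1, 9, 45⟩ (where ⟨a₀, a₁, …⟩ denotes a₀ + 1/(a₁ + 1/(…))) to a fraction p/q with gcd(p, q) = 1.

4916/451

Work from the innermost term outward:
Start with 45.
9 + 1/(45/1) = 9 + 1/45 = 406/45
1 + 1/(406/45) = 1 + 45/406 = 451/406
10 + 1/(451/406) = 10 + 406/451 = 4916/451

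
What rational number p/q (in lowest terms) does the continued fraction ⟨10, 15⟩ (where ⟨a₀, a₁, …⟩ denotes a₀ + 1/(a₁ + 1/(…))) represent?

151/15

Start with 15.
10 + 1/(15/1) = 10 + 1/15 = 151/15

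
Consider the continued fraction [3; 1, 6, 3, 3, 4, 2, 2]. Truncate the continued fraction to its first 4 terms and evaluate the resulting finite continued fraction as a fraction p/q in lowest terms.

85/22

Start with 3.
6 + 1/(3/1) = 6 + 1/3 = 19/3
1 + 1/(19/3) = 1 + 3/19 = 22/19
3 + 1/(22/19) = 3 + 19/22 = 85/22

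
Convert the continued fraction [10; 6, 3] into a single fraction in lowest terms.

193/19

Collapse the nested fraction from the inside out:
Start with 3.
6 + 1/(3/1) = 6 + 1/3 = 19/3
10 + 1/(19/3) = 10 + 3/19 = 193/19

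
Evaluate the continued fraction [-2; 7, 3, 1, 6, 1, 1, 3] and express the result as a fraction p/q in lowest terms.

Start with 3.
1 + 1/(3/1) = 1 + 1/3 = 4/3
1 + 1/(4/3) = 1 + 3/4 = 7/4
6 + 1/(7/4) = 6 + 4/7 = 46/7
1 + 1/(46/7) = 1 + 7/46 = 53/46
3 + 1/(53/46) = 3 + 46/53 = 205/53
7 + 1/(205/53) = 7 + 53/205 = 1488/205
-2 + 1/(1488/205) = -2 + 205/1488 = -2771/1488

-2771/1488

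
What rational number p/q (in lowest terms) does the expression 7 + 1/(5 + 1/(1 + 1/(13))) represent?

Start with 13.
1 + 1/(13/1) = 1 + 1/13 = 14/13
5 + 1/(14/13) = 5 + 13/14 = 83/14
7 + 1/(83/14) = 7 + 14/83 = 595/83

595/83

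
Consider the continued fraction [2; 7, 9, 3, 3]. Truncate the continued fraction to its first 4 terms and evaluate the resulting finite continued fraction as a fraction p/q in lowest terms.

a_0 = 2: 2/1
a_1 = 7: 15/7
a_2 = 9: 137/64
a_3 = 3: 426/199

426/199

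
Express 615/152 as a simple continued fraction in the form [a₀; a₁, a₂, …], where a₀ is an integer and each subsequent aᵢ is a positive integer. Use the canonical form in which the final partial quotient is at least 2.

[4; 21, 1, 2, 2]

615 ÷ 152 → quotient 4, remainder 7
152 ÷ 7 → quotient 21, remainder 5
7 ÷ 5 → quotient 1, remainder 2
5 ÷ 2 → quotient 2, remainder 1
2 ÷ 1 → quotient 2, remainder 0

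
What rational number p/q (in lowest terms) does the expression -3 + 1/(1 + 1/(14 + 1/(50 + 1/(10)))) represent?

-15551/7525

Starting at the tail and folding back:
Start with 10.
50 + 1/(10/1) = 50 + 1/10 = 501/10
14 + 1/(501/10) = 14 + 10/501 = 7024/501
1 + 1/(7024/501) = 1 + 501/7024 = 7525/7024
-3 + 1/(7525/7024) = -3 + 7024/7525 = -15551/7525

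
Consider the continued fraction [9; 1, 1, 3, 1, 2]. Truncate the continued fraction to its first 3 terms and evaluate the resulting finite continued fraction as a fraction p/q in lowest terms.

a_0 = 9: 9/1
a_1 = 1: 10/1
a_2 = 1: 19/2

19/2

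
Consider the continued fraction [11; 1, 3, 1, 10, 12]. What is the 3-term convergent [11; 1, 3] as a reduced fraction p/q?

47/4

Use the convergent recurrence hₖ = aₖ·hₖ₋₁ + hₖ₋₂ (and likewise for the denominators kₖ):
a_0 = 11: 11/1
a_1 = 1: 12/1
a_2 = 3: 47/4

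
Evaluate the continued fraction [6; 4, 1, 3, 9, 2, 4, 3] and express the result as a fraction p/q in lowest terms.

33231/5351

a_0 = 6: 6/1
a_1 = 4: 25/4
a_2 = 1: 31/5
a_3 = 3: 118/19
a_4 = 9: 1093/176
a_5 = 2: 2304/371
a_6 = 4: 10309/1660
a_7 = 3: 33231/5351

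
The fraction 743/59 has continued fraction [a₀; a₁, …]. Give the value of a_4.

743 ÷ 59 → quotient 12, remainder 35
59 ÷ 35 → quotient 1, remainder 24
35 ÷ 24 → quotient 1, remainder 11
24 ÷ 11 → quotient 2, remainder 2
11 ÷ 2 → quotient 5, remainder 1

5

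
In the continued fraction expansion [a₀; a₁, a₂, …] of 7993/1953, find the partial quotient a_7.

Apply division with remainder until the remainder is 0:
7993 = 4·1953 + 181, so a_0 = 4
1953 = 10·181 + 143, so a_1 = 10
181 = 1·143 + 38, so a_2 = 1
143 = 3·38 + 29, so a_3 = 3
38 = 1·29 + 9, so a_4 = 1
29 = 3·9 + 2, so a_5 = 3
9 = 4·2 + 1, so a_6 = 4
2 = 2·1 + 0, so a_7 = 2

2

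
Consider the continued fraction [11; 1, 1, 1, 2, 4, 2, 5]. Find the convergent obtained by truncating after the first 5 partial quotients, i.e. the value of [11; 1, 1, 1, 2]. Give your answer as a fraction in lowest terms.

Use the convergent recurrence hₖ = aₖ·hₖ₋₁ + hₖ₋₂ (and likewise for the denominators kₖ):
a_0 = 11: 11/1
a_1 = 1: 12/1
a_2 = 1: 23/2
a_3 = 1: 35/3
a_4 = 2: 93/8

93/8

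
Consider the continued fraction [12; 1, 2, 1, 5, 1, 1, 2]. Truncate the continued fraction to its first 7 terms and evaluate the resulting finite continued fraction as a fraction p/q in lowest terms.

637/50

a_0 = 12: 12/1
a_1 = 1: 13/1
a_2 = 2: 38/3
a_3 = 1: 51/4
a_4 = 5: 293/23
a_5 = 1: 344/27
a_6 = 1: 637/50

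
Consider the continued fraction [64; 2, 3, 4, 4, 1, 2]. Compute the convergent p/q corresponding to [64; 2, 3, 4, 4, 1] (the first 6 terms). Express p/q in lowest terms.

a_0 = 64: 64/1
a_1 = 2: 129/2
a_2 = 3: 451/7
a_3 = 4: 1933/30
a_4 = 4: 8183/127
a_5 = 1: 10116/157

10116/157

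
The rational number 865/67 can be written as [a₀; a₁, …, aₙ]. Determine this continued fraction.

[12; 1, 10, 6]

865 = 12·67 + 61, so a_0 = 12
67 = 1·61 + 6, so a_1 = 1
61 = 10·6 + 1, so a_2 = 10
6 = 6·1 + 0, so a_3 = 6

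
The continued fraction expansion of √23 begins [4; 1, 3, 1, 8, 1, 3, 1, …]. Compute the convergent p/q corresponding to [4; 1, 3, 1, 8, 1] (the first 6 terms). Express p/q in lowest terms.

235/49

Collapse the nested fraction from the inside out:
Start with 1.
8 + 1/(1/1) = 8 + 1/1 = 9/1
1 + 1/(9/1) = 1 + 1/9 = 10/9
3 + 1/(10/9) = 3 + 9/10 = 39/10
1 + 1/(39/10) = 1 + 10/39 = 49/39
4 + 1/(49/39) = 4 + 39/49 = 235/49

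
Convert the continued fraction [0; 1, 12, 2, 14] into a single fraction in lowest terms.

362/391

Use the convergent recurrence hₖ = aₖ·hₖ₋₁ + hₖ₋₂ (and likewise for the denominators kₖ):
a_0 = 0: 0/1
a_1 = 1: 1/1
a_2 = 12: 12/13
a_3 = 2: 25/27
a_4 = 14: 362/391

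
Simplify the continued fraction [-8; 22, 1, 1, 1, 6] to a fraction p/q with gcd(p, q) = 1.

-3604/453

Start with 6.
1 + 1/(6/1) = 1 + 1/6 = 7/6
1 + 1/(7/6) = 1 + 6/7 = 13/7
1 + 1/(13/7) = 1 + 7/13 = 20/13
22 + 1/(20/13) = 22 + 13/20 = 453/20
-8 + 1/(453/20) = -8 + 20/453 = -3604/453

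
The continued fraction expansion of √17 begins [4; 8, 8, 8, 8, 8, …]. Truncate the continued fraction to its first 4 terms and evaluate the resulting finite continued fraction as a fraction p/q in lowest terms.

Use the convergent recurrence hₖ = aₖ·hₖ₋₁ + hₖ₋₂ (and likewise for the denominators kₖ):
a_0 = 4: 4/1
a_1 = 8: 33/8
a_2 = 8: 268/65
a_3 = 8: 2177/528

2177/528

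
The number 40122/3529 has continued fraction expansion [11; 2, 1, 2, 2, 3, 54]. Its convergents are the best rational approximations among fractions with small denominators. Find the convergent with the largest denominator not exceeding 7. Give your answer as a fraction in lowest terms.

34/3

List convergents until the denominator exceeds the bound:
a_0 = 11: 11/1  (≤ bound)
a_1 = 2: 23/2  (≤ bound)
a_2 = 1: 34/3  (≤ bound)
a_3 = 2: 91/8  (> 7, stop)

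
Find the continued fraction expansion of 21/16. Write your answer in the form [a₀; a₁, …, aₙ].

[1; 3, 5]

Apply division with remainder until the remainder is 0:
21 = 1·16 + 5, so a_0 = 1
16 = 3·5 + 1, so a_1 = 3
5 = 5·1 + 0, so a_2 = 5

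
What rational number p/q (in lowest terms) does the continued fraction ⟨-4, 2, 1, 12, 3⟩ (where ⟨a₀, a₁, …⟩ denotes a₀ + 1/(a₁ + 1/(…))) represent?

a_0 = -4: -4/1
a_1 = 2: -7/2
a_2 = 1: -11/3
a_3 = 12: -139/38
a_4 = 3: -428/117

-428/117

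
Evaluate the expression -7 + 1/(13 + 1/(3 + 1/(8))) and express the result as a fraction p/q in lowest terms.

-2306/333

Work from the innermost term outward:
Start with 8.
3 + 1/(8/1) = 3 + 1/8 = 25/8
13 + 1/(25/8) = 13 + 8/25 = 333/25
-7 + 1/(333/25) = -7 + 25/333 = -2306/333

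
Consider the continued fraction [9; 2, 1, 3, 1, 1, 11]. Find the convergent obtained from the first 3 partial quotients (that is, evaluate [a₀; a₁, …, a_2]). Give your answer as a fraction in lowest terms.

28/3

Start with 1.
2 + 1/(1/1) = 2 + 1/1 = 3/1
9 + 1/(3/1) = 9 + 1/3 = 28/3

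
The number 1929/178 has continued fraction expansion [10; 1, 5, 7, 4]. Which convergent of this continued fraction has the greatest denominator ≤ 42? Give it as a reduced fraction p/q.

65/6

a_0 = 10: 10/1  (≤ bound)
a_1 = 1: 11/1  (≤ bound)
a_2 = 5: 65/6  (≤ bound)
a_3 = 7: 466/43  (> 42, stop)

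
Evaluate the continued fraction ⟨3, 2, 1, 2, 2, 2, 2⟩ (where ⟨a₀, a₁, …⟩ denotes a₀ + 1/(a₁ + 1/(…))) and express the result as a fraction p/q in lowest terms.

Start with 2.
2 + 1/(2/1) = 2 + 1/2 = 5/2
2 + 1/(5/2) = 2 + 2/5 = 12/5
2 + 1/(12/5) = 2 + 5/12 = 29/12
1 + 1/(29/12) = 1 + 12/29 = 41/29
2 + 1/(41/29) = 2 + 29/41 = 111/41
3 + 1/(111/41) = 3 + 41/111 = 374/111

374/111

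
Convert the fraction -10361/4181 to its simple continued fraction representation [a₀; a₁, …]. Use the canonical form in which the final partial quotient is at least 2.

-10361 ÷ 4181 → quotient -3, remainder 2182
4181 ÷ 2182 → quotient 1, remainder 1999
2182 ÷ 1999 → quotient 1, remainder 183
1999 ÷ 183 → quotient 10, remainder 169
183 ÷ 169 → quotient 1, remainder 14
169 ÷ 14 → quotient 12, remainder 1
14 ÷ 1 → quotient 14, remainder 0

[-3; 1, 1, 10, 1, 12, 14]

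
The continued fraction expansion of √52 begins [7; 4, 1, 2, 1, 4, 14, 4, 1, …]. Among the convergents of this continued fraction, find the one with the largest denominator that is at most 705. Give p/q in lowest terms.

a_0 = 7: 7/1  (≤ bound)
a_1 = 4: 29/4  (≤ bound)
a_2 = 1: 36/5  (≤ bound)
a_3 = 2: 101/14  (≤ bound)
a_4 = 1: 137/19  (≤ bound)
a_5 = 4: 649/90  (≤ bound)
a_6 = 14: 9223/1279  (> 705, stop)

649/90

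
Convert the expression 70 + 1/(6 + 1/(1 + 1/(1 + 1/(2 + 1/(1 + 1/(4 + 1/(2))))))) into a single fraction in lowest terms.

Start with 2.
4 + 1/(2/1) = 4 + 1/2 = 9/2
1 + 1/(9/2) = 1 + 2/9 = 11/9
2 + 1/(11/9) = 2 + 9/11 = 31/11
1 + 1/(31/11) = 1 + 11/31 = 42/31
1 + 1/(42/31) = 1 + 31/42 = 73/42
6 + 1/(73/42) = 6 + 42/73 = 480/73
70 + 1/(480/73) = 70 + 73/480 = 33673/480

33673/480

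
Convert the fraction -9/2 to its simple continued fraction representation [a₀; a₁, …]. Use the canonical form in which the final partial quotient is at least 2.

[-5; 2]

⌊-9/2⌋ = -5, remainder 1
⌊2/1⌋ = 2, remainder 0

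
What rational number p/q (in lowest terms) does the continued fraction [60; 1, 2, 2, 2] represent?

1032/17

Build up convergents one term at a time:
a_0 = 60: 60/1
a_1 = 1: 61/1
a_2 = 2: 182/3
a_3 = 2: 425/7
a_4 = 2: 1032/17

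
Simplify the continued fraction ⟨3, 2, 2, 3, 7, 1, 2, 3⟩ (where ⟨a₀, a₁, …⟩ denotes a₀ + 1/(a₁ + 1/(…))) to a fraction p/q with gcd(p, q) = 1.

Start with 3.
2 + 1/(3/1) = 2 + 1/3 = 7/3
1 + 1/(7/3) = 1 + 3/7 = 10/7
7 + 1/(10/7) = 7 + 7/10 = 77/10
3 + 1/(77/10) = 3 + 10/77 = 241/77
2 + 1/(241/77) = 2 + 77/241 = 559/241
2 + 1/(559/241) = 2 + 241/559 = 1359/559
3 + 1/(1359/559) = 3 + 559/1359 = 4636/1359

4636/1359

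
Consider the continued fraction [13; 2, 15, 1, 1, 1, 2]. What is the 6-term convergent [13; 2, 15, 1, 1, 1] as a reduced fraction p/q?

1308/97

a_0 = 13: 13/1
a_1 = 2: 27/2
a_2 = 15: 418/31
a_3 = 1: 445/33
a_4 = 1: 863/64
a_5 = 1: 1308/97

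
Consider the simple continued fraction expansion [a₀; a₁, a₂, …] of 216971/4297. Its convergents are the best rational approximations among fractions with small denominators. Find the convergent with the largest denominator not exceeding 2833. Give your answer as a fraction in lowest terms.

List convergents until the denominator exceeds the bound:
a_0 = 50: 50/1  (≤ bound)
a_1 = 2: 101/2  (≤ bound)
a_2 = 38: 3888/77  (≤ bound)
a_3 = 1: 3989/79  (≤ bound)
a_4 = 1: 7877/156  (≤ bound)
a_5 = 3: 27620/547  (≤ bound)
a_6 = 2: 63117/1250  (≤ bound)
a_7 = 3: 216971/4297  (> 2833, stop)

63117/1250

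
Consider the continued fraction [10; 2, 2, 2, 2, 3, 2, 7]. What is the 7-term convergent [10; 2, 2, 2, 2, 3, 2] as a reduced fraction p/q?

Start with 2.
3 + 1/(2/1) = 3 + 1/2 = 7/2
2 + 1/(7/2) = 2 + 2/7 = 16/7
2 + 1/(16/7) = 2 + 7/16 = 39/16
2 + 1/(39/16) = 2 + 16/39 = 94/39
2 + 1/(94/39) = 2 + 39/94 = 227/94
10 + 1/(227/94) = 10 + 94/227 = 2364/227

2364/227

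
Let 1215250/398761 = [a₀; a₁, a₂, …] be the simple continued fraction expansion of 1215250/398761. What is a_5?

1215250 = 3·398761 + 18967, so a_0 = 3
398761 = 21·18967 + 454, so a_1 = 21
18967 = 41·454 + 353, so a_2 = 41
454 = 1·353 + 101, so a_3 = 1
353 = 3·101 + 50, so a_4 = 3
101 = 2·50 + 1, so a_5 = 2

2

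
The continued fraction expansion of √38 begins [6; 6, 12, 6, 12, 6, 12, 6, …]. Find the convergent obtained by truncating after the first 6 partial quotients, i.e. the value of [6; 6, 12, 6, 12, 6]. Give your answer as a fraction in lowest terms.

a_0 = 6: 6/1
a_1 = 6: 37/6
a_2 = 12: 450/73
a_3 = 6: 2737/444
a_4 = 12: 33294/5401
a_5 = 6: 202501/32850

202501/32850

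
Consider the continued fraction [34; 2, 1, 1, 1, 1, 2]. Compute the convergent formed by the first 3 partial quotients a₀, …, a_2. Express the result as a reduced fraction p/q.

103/3

Start with 1.
2 + 1/(1/1) = 2 + 1/1 = 3/1
34 + 1/(3/1) = 34 + 1/3 = 103/3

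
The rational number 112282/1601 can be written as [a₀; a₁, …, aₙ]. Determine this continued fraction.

112282 ÷ 1601 → quotient 70, remainder 212
1601 ÷ 212 → quotient 7, remainder 117
212 ÷ 117 → quotient 1, remainder 95
117 ÷ 95 → quotient 1, remainder 22
95 ÷ 22 → quotient 4, remainder 7
22 ÷ 7 → quotient 3, remainder 1
7 ÷ 1 → quotient 7, remainder 0

[70; 7, 1, 1, 4, 3, 7]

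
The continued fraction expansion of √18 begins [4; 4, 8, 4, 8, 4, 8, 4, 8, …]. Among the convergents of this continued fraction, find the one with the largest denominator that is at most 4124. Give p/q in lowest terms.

4756/1121

List convergents until the denominator exceeds the bound:
a_0 = 4: 4/1  (≤ bound)
a_1 = 4: 17/4  (≤ bound)
a_2 = 8: 140/33  (≤ bound)
a_3 = 4: 577/136  (≤ bound)
a_4 = 8: 4756/1121  (≤ bound)
a_5 = 4: 19601/4620  (> 4124, stop)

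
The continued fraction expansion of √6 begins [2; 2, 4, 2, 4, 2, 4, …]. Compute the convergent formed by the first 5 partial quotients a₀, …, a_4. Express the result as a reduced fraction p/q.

218/89

Build up convergents one term at a time:
a_0 = 2: 2/1
a_1 = 2: 5/2
a_2 = 4: 22/9
a_3 = 2: 49/20
a_4 = 4: 218/89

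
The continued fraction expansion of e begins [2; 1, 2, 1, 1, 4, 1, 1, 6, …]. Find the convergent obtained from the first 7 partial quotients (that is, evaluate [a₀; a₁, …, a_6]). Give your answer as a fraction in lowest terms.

106/39

Compute successive convergents:
a_0 = 2: 2/1
a_1 = 1: 3/1
a_2 = 2: 8/3
a_3 = 1: 11/4
a_4 = 1: 19/7
a_5 = 4: 87/32
a_6 = 1: 106/39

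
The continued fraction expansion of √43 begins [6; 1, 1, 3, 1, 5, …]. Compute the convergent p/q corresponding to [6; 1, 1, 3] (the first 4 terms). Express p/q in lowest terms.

Start with 3.
1 + 1/(3/1) = 1 + 1/3 = 4/3
1 + 1/(4/3) = 1 + 3/4 = 7/4
6 + 1/(7/4) = 6 + 4/7 = 46/7

46/7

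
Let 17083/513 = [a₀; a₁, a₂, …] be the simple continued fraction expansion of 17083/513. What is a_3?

⌊17083/513⌋ = 33, remainder 154
⌊513/154⌋ = 3, remainder 51
⌊154/51⌋ = 3, remainder 1
⌊51/1⌋ = 51, remainder 0

51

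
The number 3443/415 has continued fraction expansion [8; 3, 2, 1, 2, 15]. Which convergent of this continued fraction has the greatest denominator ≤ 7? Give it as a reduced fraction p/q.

58/7

List convergents until the denominator exceeds the bound:
a_0 = 8: 8/1  (≤ bound)
a_1 = 3: 25/3  (≤ bound)
a_2 = 2: 58/7  (≤ bound)
a_3 = 1: 83/10  (> 7, stop)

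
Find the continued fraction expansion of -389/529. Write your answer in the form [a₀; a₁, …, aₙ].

-389 ÷ 529 → quotient -1, remainder 140
529 ÷ 140 → quotient 3, remainder 109
140 ÷ 109 → quotient 1, remainder 31
109 ÷ 31 → quotient 3, remainder 16
31 ÷ 16 → quotient 1, remainder 15
16 ÷ 15 → quotient 1, remainder 1
15 ÷ 1 → quotient 15, remainder 0

[-1; 3, 1, 3, 1, 1, 15]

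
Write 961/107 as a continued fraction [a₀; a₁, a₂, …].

Apply division with remainder until the remainder is 0:
961 = 8·107 + 105, so a_0 = 8
107 = 1·105 + 2, so a_1 = 1
105 = 52·2 + 1, so a_2 = 52
2 = 2·1 + 0, so a_3 = 2

[8; 1, 52, 2]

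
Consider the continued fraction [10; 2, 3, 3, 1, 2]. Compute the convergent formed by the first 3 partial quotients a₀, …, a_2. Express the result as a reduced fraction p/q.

73/7

Start with 3.
2 + 1/(3/1) = 2 + 1/3 = 7/3
10 + 1/(7/3) = 10 + 3/7 = 73/7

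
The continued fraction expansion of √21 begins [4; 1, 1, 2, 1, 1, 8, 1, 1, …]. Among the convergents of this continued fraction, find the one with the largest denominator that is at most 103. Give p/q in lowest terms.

472/103

List convergents until the denominator exceeds the bound:
a_0 = 4: 4/1  (≤ bound)
a_1 = 1: 5/1  (≤ bound)
a_2 = 1: 9/2  (≤ bound)
a_3 = 2: 23/5  (≤ bound)
a_4 = 1: 32/7  (≤ bound)
a_5 = 1: 55/12  (≤ bound)
a_6 = 8: 472/103  (≤ bound)
a_7 = 1: 527/115  (> 103, stop)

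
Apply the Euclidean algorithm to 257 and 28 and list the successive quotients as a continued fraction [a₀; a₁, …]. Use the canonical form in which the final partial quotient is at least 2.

257 = 9·28 + 5, so a_0 = 9
28 = 5·5 + 3, so a_1 = 5
5 = 1·3 + 2, so a_2 = 1
3 = 1·2 + 1, so a_3 = 1
2 = 2·1 + 0, so a_4 = 2

[9; 5, 1, 1, 2]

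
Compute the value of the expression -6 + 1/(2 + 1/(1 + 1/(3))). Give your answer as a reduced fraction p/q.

-62/11

Collapse the nested fraction from the inside out:
Start with 3.
1 + 1/(3/1) = 1 + 1/3 = 4/3
2 + 1/(4/3) = 2 + 3/4 = 11/4
-6 + 1/(11/4) = -6 + 4/11 = -62/11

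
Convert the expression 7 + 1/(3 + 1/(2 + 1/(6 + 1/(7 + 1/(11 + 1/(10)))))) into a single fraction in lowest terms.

Build up convergents one term at a time:
a_0 = 7: 7/1
a_1 = 3: 22/3
a_2 = 2: 51/7
a_3 = 6: 328/45
a_4 = 7: 2347/322
a_5 = 11: 26145/3587
a_6 = 10: 263797/36192

263797/36192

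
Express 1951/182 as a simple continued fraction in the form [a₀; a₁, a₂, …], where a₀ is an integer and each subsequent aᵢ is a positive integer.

[10; 1, 2, 1, 1, 3, 7]

Repeatedly divide and take the remainder:
1951 ÷ 182 → quotient 10, remainder 131
182 ÷ 131 → quotient 1, remainder 51
131 ÷ 51 → quotient 2, remainder 29
51 ÷ 29 → quotient 1, remainder 22
29 ÷ 22 → quotient 1, remainder 7
22 ÷ 7 → quotient 3, remainder 1
7 ÷ 1 → quotient 7, remainder 0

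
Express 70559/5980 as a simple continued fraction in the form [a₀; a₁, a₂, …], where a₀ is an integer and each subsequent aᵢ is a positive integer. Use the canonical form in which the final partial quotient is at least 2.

[11; 1, 3, 1, 47, 25]

70559 ÷ 5980 → quotient 11, remainder 4779
5980 ÷ 4779 → quotient 1, remainder 1201
4779 ÷ 1201 → quotient 3, remainder 1176
1201 ÷ 1176 → quotient 1, remainder 25
1176 ÷ 25 → quotient 47, remainder 1
25 ÷ 1 → quotient 25, remainder 0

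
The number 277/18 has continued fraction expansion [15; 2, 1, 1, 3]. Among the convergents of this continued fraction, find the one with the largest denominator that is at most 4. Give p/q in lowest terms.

46/3

a_0 = 15: 15/1  (≤ bound)
a_1 = 2: 31/2  (≤ bound)
a_2 = 1: 46/3  (≤ bound)
a_3 = 1: 77/5  (> 4, stop)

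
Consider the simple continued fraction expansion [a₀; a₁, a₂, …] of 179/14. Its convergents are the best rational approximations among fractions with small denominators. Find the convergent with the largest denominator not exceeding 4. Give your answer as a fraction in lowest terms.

51/4

a_0 = 12: 12/1  (≤ bound)
a_1 = 1: 13/1  (≤ bound)
a_2 = 3: 51/4  (≤ bound)
a_3 = 1: 64/5  (> 4, stop)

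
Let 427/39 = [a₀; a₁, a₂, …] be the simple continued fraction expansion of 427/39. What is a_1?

Run the Euclidean algorithm, recording each quotient:
427 ÷ 39 → quotient 10, remainder 37
39 ÷ 37 → quotient 1, remainder 2

1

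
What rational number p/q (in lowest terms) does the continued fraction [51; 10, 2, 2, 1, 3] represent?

13847/271

a_0 = 51: 51/1
a_1 = 10: 511/10
a_2 = 2: 1073/21
a_3 = 2: 2657/52
a_4 = 1: 3730/73
a_5 = 3: 13847/271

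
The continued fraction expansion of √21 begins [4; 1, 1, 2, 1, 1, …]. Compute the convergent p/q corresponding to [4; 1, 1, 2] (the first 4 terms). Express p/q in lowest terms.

Use the convergent recurrence hₖ = aₖ·hₖ₋₁ + hₖ₋₂ (and likewise for the denominators kₖ):
a_0 = 4: 4/1
a_1 = 1: 5/1
a_2 = 1: 9/2
a_3 = 2: 23/5

23/5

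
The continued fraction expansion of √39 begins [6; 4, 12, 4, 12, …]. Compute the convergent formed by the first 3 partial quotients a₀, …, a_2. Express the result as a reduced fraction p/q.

306/49

Start with 12.
4 + 1/(12/1) = 4 + 1/12 = 49/12
6 + 1/(49/12) = 6 + 12/49 = 306/49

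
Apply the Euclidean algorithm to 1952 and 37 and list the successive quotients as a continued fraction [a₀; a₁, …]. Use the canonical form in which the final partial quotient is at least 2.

[52; 1, 3, 9]

Run the Euclidean algorithm, recording each quotient:
⌊1952/37⌋ = 52, remainder 28
⌊37/28⌋ = 1, remainder 9
⌊28/9⌋ = 3, remainder 1
⌊9/1⌋ = 9, remainder 0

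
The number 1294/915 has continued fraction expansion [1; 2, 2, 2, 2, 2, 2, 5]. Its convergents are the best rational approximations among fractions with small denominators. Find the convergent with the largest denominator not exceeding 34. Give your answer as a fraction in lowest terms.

List convergents until the denominator exceeds the bound:
a_0 = 1: 1/1  (≤ bound)
a_1 = 2: 3/2  (≤ bound)
a_2 = 2: 7/5  (≤ bound)
a_3 = 2: 17/12  (≤ bound)
a_4 = 2: 41/29  (≤ bound)
a_5 = 2: 99/70  (> 34, stop)

41/29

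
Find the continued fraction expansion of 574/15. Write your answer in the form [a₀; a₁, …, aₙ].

574 = 38·15 + 4, so a_0 = 38
15 = 3·4 + 3, so a_1 = 3
4 = 1·3 + 1, so a_2 = 1
3 = 3·1 + 0, so a_3 = 3

[38; 3, 1, 3]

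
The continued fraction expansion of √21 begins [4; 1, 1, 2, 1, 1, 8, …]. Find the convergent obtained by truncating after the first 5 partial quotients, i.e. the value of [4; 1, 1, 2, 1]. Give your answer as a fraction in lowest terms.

Compute successive convergents:
a_0 = 4: 4/1
a_1 = 1: 5/1
a_2 = 1: 9/2
a_3 = 2: 23/5
a_4 = 1: 32/7

32/7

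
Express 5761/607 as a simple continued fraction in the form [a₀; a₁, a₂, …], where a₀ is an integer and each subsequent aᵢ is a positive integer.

Run the Euclidean algorithm, recording each quotient:
5761 = 9·607 + 298, so a_0 = 9
607 = 2·298 + 11, so a_1 = 2
298 = 27·11 + 1, so a_2 = 27
11 = 11·1 + 0, so a_3 = 11

[9; 2, 27, 11]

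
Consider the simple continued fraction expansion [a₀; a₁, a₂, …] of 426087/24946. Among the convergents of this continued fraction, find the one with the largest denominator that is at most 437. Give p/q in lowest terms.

1913/112

a_0 = 17: 17/1  (≤ bound)
a_1 = 12: 205/12  (≤ bound)
a_2 = 2: 427/25  (≤ bound)
a_3 = 3: 1486/87  (≤ bound)
a_4 = 1: 1913/112  (≤ bound)
a_5 = 4: 9138/535  (> 437, stop)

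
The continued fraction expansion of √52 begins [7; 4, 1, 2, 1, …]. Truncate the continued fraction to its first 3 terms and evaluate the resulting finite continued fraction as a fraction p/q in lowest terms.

a_0 = 7: 7/1
a_1 = 4: 29/4
a_2 = 1: 36/5

36/5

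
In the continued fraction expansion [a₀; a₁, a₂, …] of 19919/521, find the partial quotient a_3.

Run the Euclidean algorithm, recording each quotient:
19919 = 38·521 + 121, so a_0 = 38
521 = 4·121 + 37, so a_1 = 4
121 = 3·37 + 10, so a_2 = 3
37 = 3·10 + 7, so a_3 = 3

3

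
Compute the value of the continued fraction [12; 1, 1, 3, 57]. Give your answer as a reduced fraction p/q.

5041/401

Use the convergent recurrence hₖ = aₖ·hₖ₋₁ + hₖ₋₂ (and likewise for the denominators kₖ):
a_0 = 12: 12/1
a_1 = 1: 13/1
a_2 = 1: 25/2
a_3 = 3: 88/7
a_4 = 57: 5041/401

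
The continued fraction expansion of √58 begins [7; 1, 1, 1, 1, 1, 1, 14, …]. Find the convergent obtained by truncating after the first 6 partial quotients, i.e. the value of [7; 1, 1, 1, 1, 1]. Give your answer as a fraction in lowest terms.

a_0 = 7: 7/1
a_1 = 1: 8/1
a_2 = 1: 15/2
a_3 = 1: 23/3
a_4 = 1: 38/5
a_5 = 1: 61/8

61/8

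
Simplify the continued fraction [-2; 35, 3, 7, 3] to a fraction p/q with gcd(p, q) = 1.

-4805/2437

Start with 3.
7 + 1/(3/1) = 7 + 1/3 = 22/3
3 + 1/(22/3) = 3 + 3/22 = 69/22
35 + 1/(69/22) = 35 + 22/69 = 2437/69
-2 + 1/(2437/69) = -2 + 69/2437 = -4805/2437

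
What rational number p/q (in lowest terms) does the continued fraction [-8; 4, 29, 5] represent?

-4566/589

a_0 = -8: -8/1
a_1 = 4: -31/4
a_2 = 29: -907/117
a_3 = 5: -4566/589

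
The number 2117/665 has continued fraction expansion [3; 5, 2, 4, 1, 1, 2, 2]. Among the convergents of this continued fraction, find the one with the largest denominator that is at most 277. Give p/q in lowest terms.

a_0 = 3: 3/1  (≤ bound)
a_1 = 5: 16/5  (≤ bound)
a_2 = 2: 35/11  (≤ bound)
a_3 = 4: 156/49  (≤ bound)
a_4 = 1: 191/60  (≤ bound)
a_5 = 1: 347/109  (≤ bound)
a_6 = 2: 885/278  (> 277, stop)

347/109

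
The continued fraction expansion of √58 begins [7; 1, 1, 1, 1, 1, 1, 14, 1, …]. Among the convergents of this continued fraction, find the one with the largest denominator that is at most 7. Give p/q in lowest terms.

List convergents until the denominator exceeds the bound:
a_0 = 7: 7/1  (≤ bound)
a_1 = 1: 8/1  (≤ bound)
a_2 = 1: 15/2  (≤ bound)
a_3 = 1: 23/3  (≤ bound)
a_4 = 1: 38/5  (≤ bound)
a_5 = 1: 61/8  (> 7, stop)

38/5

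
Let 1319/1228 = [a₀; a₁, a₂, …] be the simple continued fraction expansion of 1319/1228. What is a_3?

45

Repeatedly divide and take the remainder:
1319 ÷ 1228 → quotient 1, remainder 91
1228 ÷ 91 → quotient 13, remainder 45
91 ÷ 45 → quotient 2, remainder 1
45 ÷ 1 → quotient 45, remainder 0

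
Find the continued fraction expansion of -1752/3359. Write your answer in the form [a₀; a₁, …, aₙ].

-1752 = -1·3359 + 1607, so a_0 = -1
3359 = 2·1607 + 145, so a_1 = 2
1607 = 11·145 + 12, so a_2 = 11
145 = 12·12 + 1, so a_3 = 12
12 = 12·1 + 0, so a_4 = 12

[-1; 2, 11, 12, 12]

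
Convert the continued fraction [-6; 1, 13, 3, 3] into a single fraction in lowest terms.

a_0 = -6: -6/1
a_1 = 1: -5/1
a_2 = 13: -71/14
a_3 = 3: -218/43
a_4 = 3: -725/143

-725/143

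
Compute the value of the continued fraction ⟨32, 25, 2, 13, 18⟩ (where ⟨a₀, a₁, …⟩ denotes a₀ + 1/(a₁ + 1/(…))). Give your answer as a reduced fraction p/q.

Start with 18.
13 + 1/(18/1) = 13 + 1/18 = 235/18
2 + 1/(235/18) = 2 + 18/235 = 488/235
25 + 1/(488/235) = 25 + 235/488 = 12435/488
32 + 1/(12435/488) = 32 + 488/12435 = 398408/12435

398408/12435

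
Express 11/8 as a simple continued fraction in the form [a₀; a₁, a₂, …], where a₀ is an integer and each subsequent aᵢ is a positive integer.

[1; 2, 1, 2]

11 ÷ 8 → quotient 1, remainder 3
8 ÷ 3 → quotient 2, remainder 2
3 ÷ 2 → quotient 1, remainder 1
2 ÷ 1 → quotient 2, remainder 0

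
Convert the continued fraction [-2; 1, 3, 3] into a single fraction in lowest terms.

-16/13

Starting at the tail and folding back:
Start with 3.
3 + 1/(3/1) = 3 + 1/3 = 10/3
1 + 1/(10/3) = 1 + 3/10 = 13/10
-2 + 1/(13/10) = -2 + 10/13 = -16/13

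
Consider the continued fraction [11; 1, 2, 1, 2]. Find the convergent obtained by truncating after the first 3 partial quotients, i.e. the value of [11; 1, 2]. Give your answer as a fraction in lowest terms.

35/3

a_0 = 11: 11/1
a_1 = 1: 12/1
a_2 = 2: 35/3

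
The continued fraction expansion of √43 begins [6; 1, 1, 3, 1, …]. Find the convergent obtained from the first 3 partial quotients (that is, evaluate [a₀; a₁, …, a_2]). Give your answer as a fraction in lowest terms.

13/2

Start with 1.
1 + 1/(1/1) = 1 + 1/1 = 2/1
6 + 1/(2/1) = 6 + 1/2 = 13/2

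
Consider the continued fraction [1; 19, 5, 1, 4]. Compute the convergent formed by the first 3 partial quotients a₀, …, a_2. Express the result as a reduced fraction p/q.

Collapse the nested fraction from the inside out:
Start with 5.
19 + 1/(5/1) = 19 + 1/5 = 96/5
1 + 1/(96/5) = 1 + 5/96 = 101/96

101/96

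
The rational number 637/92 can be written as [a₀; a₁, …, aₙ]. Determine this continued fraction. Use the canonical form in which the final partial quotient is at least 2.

Run the Euclidean algorithm, recording each quotient:
637 = 6·92 + 85, so a_0 = 6
92 = 1·85 + 7, so a_1 = 1
85 = 12·7 + 1, so a_2 = 12
7 = 7·1 + 0, so a_3 = 7

[6; 1, 12, 7]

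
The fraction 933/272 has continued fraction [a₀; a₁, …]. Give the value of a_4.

1

Repeatedly divide and take the remainder:
933 ÷ 272 → quotient 3, remainder 117
272 ÷ 117 → quotient 2, remainder 38
117 ÷ 38 → quotient 3, remainder 3
38 ÷ 3 → quotient 12, remainder 2
3 ÷ 2 → quotient 1, remainder 1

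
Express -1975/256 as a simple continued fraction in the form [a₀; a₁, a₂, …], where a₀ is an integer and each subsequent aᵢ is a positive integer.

-1975 = -8·256 + 73, so a_0 = -8
256 = 3·73 + 37, so a_1 = 3
73 = 1·37 + 36, so a_2 = 1
37 = 1·36 + 1, so a_3 = 1
36 = 36·1 + 0, so a_4 = 36

[-8; 3, 1, 1, 36]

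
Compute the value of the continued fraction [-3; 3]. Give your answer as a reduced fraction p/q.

-8/3

Start with 3.
-3 + 1/(3/1) = -3 + 1/3 = -8/3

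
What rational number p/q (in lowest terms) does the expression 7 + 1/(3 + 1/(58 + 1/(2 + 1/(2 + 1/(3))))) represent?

a_0 = 7: 7/1
a_1 = 3: 22/3
a_2 = 58: 1283/175
a_3 = 2: 2588/353
a_4 = 2: 6459/881
a_5 = 3: 21965/2996

21965/2996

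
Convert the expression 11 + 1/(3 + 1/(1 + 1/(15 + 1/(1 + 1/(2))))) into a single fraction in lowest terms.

Work from the innermost term outward:
Start with 2.
1 + 1/(2/1) = 1 + 1/2 = 3/2
15 + 1/(3/2) = 15 + 2/3 = 47/3
1 + 1/(47/3) = 1 + 3/47 = 50/47
3 + 1/(50/47) = 3 + 47/50 = 197/50
11 + 1/(197/50) = 11 + 50/197 = 2217/197

2217/197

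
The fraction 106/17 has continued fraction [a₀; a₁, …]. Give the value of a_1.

Repeatedly divide and take the remainder:
⌊106/17⌋ = 6, remainder 4
⌊17/4⌋ = 4, remainder 1

4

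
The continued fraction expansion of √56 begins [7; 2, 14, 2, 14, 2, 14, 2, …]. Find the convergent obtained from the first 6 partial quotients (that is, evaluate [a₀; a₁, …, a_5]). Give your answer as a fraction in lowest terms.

Starting at the tail and folding back:
Start with 2.
14 + 1/(2/1) = 14 + 1/2 = 29/2
2 + 1/(29/2) = 2 + 2/29 = 60/29
14 + 1/(60/29) = 14 + 29/60 = 869/60
2 + 1/(869/60) = 2 + 60/869 = 1798/869
7 + 1/(1798/869) = 7 + 869/1798 = 13455/1798

13455/1798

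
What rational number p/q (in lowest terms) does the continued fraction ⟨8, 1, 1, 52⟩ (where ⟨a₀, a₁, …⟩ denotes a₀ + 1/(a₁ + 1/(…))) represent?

893/105

Start with 52.
1 + 1/(52/1) = 1 + 1/52 = 53/52
1 + 1/(53/52) = 1 + 52/53 = 105/53
8 + 1/(105/53) = 8 + 53/105 = 893/105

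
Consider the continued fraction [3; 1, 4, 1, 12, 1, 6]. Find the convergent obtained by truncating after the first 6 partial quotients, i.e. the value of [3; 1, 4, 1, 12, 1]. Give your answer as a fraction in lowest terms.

a_0 = 3: 3/1
a_1 = 1: 4/1
a_2 = 4: 19/5
a_3 = 1: 23/6
a_4 = 12: 295/77
a_5 = 1: 318/83

318/83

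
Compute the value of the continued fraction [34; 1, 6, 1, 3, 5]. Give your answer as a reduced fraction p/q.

Start with 5.
3 + 1/(5/1) = 3 + 1/5 = 16/5
1 + 1/(16/5) = 1 + 5/16 = 21/16
6 + 1/(21/16) = 6 + 16/21 = 142/21
1 + 1/(142/21) = 1 + 21/142 = 163/142
34 + 1/(163/142) = 34 + 142/163 = 5684/163

5684/163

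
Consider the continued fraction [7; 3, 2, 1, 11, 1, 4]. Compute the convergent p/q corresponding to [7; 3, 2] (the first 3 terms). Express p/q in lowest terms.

51/7

Compute successive convergents:
a_0 = 7: 7/1
a_1 = 3: 22/3
a_2 = 2: 51/7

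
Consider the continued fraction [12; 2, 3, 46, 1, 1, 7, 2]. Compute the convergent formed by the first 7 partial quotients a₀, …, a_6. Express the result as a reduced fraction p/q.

61101/4916

Work from the innermost term outward:
Start with 7.
1 + 1/(7/1) = 1 + 1/7 = 8/7
1 + 1/(8/7) = 1 + 7/8 = 15/8
46 + 1/(15/8) = 46 + 8/15 = 698/15
3 + 1/(698/15) = 3 + 15/698 = 2109/698
2 + 1/(2109/698) = 2 + 698/2109 = 4916/2109
12 + 1/(4916/2109) = 12 + 2109/4916 = 61101/4916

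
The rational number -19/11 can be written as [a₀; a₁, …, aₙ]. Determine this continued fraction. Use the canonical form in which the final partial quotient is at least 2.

[-2; 3, 1, 2]

Repeatedly divide and take the remainder:
⌊-19/11⌋ = -2, remainder 3
⌊11/3⌋ = 3, remainder 2
⌊3/2⌋ = 1, remainder 1
⌊2/1⌋ = 2, remainder 0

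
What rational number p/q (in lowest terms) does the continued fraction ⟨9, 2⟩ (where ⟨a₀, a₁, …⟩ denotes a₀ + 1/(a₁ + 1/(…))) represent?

Compute successive convergents:
a_0 = 9: 9/1
a_1 = 2: 19/2

19/2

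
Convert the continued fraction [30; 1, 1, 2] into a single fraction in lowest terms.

153/5

Work from the innermost term outward:
Start with 2.
1 + 1/(2/1) = 1 + 1/2 = 3/2
1 + 1/(3/2) = 1 + 2/3 = 5/3
30 + 1/(5/3) = 30 + 3/5 = 153/5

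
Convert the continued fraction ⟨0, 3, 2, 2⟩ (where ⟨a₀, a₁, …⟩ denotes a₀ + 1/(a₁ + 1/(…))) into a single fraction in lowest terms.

5/17

Build up convergents one term at a time:
a_0 = 0: 0/1
a_1 = 3: 1/3
a_2 = 2: 2/7
a_3 = 2: 5/17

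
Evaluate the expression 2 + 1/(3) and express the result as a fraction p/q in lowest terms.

a_0 = 2: 2/1
a_1 = 3: 7/3

7/3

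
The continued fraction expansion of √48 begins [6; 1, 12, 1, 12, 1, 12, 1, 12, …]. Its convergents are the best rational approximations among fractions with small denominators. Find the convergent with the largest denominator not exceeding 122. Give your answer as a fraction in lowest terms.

97/14

a_0 = 6: 6/1  (≤ bound)
a_1 = 1: 7/1  (≤ bound)
a_2 = 12: 90/13  (≤ bound)
a_3 = 1: 97/14  (≤ bound)
a_4 = 12: 1254/181  (> 122, stop)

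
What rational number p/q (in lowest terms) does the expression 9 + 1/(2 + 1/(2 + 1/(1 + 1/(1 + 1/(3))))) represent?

a_0 = 9: 9/1
a_1 = 2: 19/2
a_2 = 2: 47/5
a_3 = 1: 66/7
a_4 = 1: 113/12
a_5 = 3: 405/43

405/43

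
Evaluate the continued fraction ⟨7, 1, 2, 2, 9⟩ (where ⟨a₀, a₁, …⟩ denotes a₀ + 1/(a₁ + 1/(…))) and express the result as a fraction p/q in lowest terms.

509/66

a_0 = 7: 7/1
a_1 = 1: 8/1
a_2 = 2: 23/3
a_3 = 2: 54/7
a_4 = 9: 509/66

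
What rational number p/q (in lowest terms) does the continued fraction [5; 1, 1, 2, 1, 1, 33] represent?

2250/403

Compute successive convergents:
a_0 = 5: 5/1
a_1 = 1: 6/1
a_2 = 1: 11/2
a_3 = 2: 28/5
a_4 = 1: 39/7
a_5 = 1: 67/12
a_6 = 33: 2250/403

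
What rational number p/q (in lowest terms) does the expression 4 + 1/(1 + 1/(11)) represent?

Collapse the nested fraction from the inside out:
Start with 11.
1 + 1/(11/1) = 1 + 1/11 = 12/11
4 + 1/(12/11) = 4 + 11/12 = 59/12

59/12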